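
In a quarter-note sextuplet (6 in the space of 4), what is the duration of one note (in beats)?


Let's work it out.
Sextuplet: 6 notes occupy the space of 4 quarter notes
Space = 4 × 1 = 4 beats
Each sextuplet note = 4 / 6 = 2/3 beats
= 2/3 beats


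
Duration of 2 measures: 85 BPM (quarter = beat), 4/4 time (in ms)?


Reasoning:
Quarter-note beat duration = 60000 / 85 ms
Beats per measure (4/4) = 4
One measure = 4 × 60000 / 85 = 240000 / 85 ms
2 measures = 2 × 240000 / 85 = 480000 / 85
= 5647.1 ms


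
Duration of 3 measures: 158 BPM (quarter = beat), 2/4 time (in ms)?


Reasoning:
Quarter-note beat duration = 60000 / 158 ms
Beats per measure (2/4) = 2
One measure = 2 × 60000 / 158 = 120000 / 158 ms
3 measures = 3 × 120000 / 158 = 360000 / 158
= 2278.5 ms


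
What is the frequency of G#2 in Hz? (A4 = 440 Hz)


Solution.
f = 440 × 2^(n/12) where n = semitones from A4
G#2: -25 semitones from A4
f = 440 × 2^(-25/12)
f = 103.83 Hz


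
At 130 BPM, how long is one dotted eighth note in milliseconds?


Solution.
One quarter-note beat = 60000 / BPM = 60000 / 130 ms
Dotted eighth note = 3/4 × quarter note
Duration = 3/4 × 60000 / 130 = 45000 / 130
= 346.2 ms


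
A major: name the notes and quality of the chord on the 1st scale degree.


A major scale: A B C# D E F# G#
Diatonic triad on degree 1 stacks scale notes 1, 3, 5: A C# E
A→C# = 4 semitones; A→E = 7 semitones → major triad
= A C# E (major)


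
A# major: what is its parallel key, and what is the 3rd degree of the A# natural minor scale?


Let's work it out.
Parallel keys share the same tonic but differ in mode
A# major → parallel is A# minor
A# natural minor scale: A# B# C# D# E# F# G#
= A# minor; 3rd degree = C#


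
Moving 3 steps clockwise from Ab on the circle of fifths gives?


Each clockwise step on the circle of fifths moves up a perfect 5th
From Ab: Ab → Eb → Bb → F
= F


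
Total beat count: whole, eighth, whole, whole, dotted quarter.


Let's work it out.
Beat values:
  whole = 4 beats
  eighth = 0.5 beats
  whole = 4 beats
  whole = 4 beats
  dotted quarter = 1.5 beats
Sum = 4 + 0.5 + 4 + 4 + 1.5
= 14 beats


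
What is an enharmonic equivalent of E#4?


Enharmonic notes sound the same pitch but are spelled with different letter names
E# and F name the same pitch class
= F4


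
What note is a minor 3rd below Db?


Working:
A 3rd spans 3 letter names, so from D we land on B
A minor 3rd = 3 semitones below Db
Spell B at that pitch: Bb
= Bb


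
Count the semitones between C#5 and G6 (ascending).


Absolute semitone position = octave×12 + chromatic position
C#5: 5×12 + 1 = 61
G6: 6×12 + 7 = 79
Difference = 79 - 61 = 18
= 18 semitones


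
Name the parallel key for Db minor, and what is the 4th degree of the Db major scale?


Reasoning:
Parallel keys share the same tonic but differ in mode
Db minor → parallel is Db major
Db major scale: Db Eb F Gb Ab Bb C
= Db major; 4th degree = Gb


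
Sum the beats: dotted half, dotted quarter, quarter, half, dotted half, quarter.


Step by step:
Beat values:
  dotted half = 3 beats
  dotted quarter = 1.5 beats
  quarter = 1 beat
  half = 2 beats
  dotted half = 3 beats
  quarter = 1 beat
Sum = 3 + 1.5 + 1 + 2 + 3 + 1
= 11.5 beats


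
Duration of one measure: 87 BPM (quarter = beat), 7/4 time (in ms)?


Step by step:
Quarter-note beat duration = 60000 / 87 ms
Beats per measure (7/4) = 7
One measure = 7 × 60000 / 87 = 420000 / 87 ms
= 4827.6 ms


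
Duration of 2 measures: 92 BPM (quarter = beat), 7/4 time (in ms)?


Step by step:
Quarter-note beat duration = 60000 / 92 ms
Beats per measure (7/4) = 7
One measure = 7 × 60000 / 92 = 420000 / 92 ms
2 measures = 2 × 420000 / 92 = 840000 / 92
= 9130.4 ms


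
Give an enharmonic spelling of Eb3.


Let's work it out.
Enharmonic notes sound the same pitch but are spelled with different letter names
Eb and D# name the same pitch class
= D#3


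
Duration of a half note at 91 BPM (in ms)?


Step by step:
One quarter-note beat = 60000 / BPM = 60000 / 91 ms
Half note = 2 × quarter note
Duration = 2 × 60000 / 91 = 120000 / 91
= 1318.7 ms


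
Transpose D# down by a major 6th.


Let's work it out.
major 6th: 6 letter names, 9 semitones
Letter: D - 5 → F
Pitch: D# - 9 semitones, spelled as an F → F#
= F#


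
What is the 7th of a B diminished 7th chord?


Step by step:
Diminished 7th chord = root + minor 3rd + diminished 5th + diminished 7th
Seventh chords stack in thirds, so the letter names are B-D-F-A
Root: B
Minor 3rd above B: D
Diminished 5th above B: F
Diminished 7th above B: Ab
The 7th = Ab


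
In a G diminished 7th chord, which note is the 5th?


Reasoning:
Diminished 7th chord = root + minor 3rd + diminished 5th + diminished 7th
Seventh chords stack in thirds, so the letter names are G-B-D-F
Root: G
Minor 3rd above G: Bb
Diminished 5th above G: Db
Diminished 7th above G: Fb
The 5th = Db


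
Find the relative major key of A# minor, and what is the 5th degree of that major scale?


Reasoning:
The relative major shares the key signature and is a minor 3rd above the minor tonic
A minor 3rd above A# is C#
→ relative major of A# minor is C# major
C# major scale: C# D# E# F# G# A# B#
= C# major; 5th degree = G#


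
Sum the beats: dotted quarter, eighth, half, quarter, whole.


Solution.
Beat values:
  dotted quarter = 1.5 beats
  eighth = 0.5 beats
  half = 2 beats
  quarter = 1 beat
  whole = 4 beats
Sum = 1.5 + 0.5 + 2 + 1 + 4
= 9 beats


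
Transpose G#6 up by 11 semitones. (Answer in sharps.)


Reasoning:
G#6: chromatic position 8 in octave 6 → absolute = 6×12 + 8 = 80
Transpose up 11: 80 + 11 = 91
91 = 7×12 + 7 → G in octave 7
Result = G7


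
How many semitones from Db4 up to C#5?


Absolute semitone position = octave×12 + chromatic position
Db4: 4×12 + 1 = 49
C#5: 5×12 + 1 = 61
Difference = 61 - 49 = 12
= 12 semitones


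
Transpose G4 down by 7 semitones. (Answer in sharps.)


Working:
G4: chromatic position 7 in octave 4 → absolute = 4×12 + 7 = 55
Transpose down 7: 55 - 7 = 48
48 = 4×12 + 0 → C in octave 4
Result = C4


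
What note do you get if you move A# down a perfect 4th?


Let's work it out.
perfect 4th: 4 letter names, 5 semitones
Letter: A - 3 → E
Pitch: A# - 5 semitones, spelled as an E → E#
= E#


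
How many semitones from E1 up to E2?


Absolute semitone position = octave×12 + chromatic position
E1: 1×12 + 4 = 16
E2: 2×12 + 4 = 28
Difference = 28 - 16 = 12
= 12 semitones


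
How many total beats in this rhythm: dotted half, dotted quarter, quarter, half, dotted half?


Reasoning:
Beat values:
  dotted half = 3 beats
  dotted quarter = 1.5 beats
  quarter = 1 beat
  half = 2 beats
  dotted half = 3 beats
Sum = 3 + 1.5 + 1 + 2 + 3
= 10.5 beats


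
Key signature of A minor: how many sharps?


Reasoning:
Sharp minor keys follow the circle of fifths: A(0), E(1), B(2), F#(3), C#(4), G#(5), D#(6), A#(7)
A minor has 0 sharps
= 0 sharps


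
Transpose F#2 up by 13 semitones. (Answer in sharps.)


Let's work it out.
F#2: chromatic position 6 in octave 2 → absolute = 2×12 + 6 = 30
Transpose up 13: 30 + 13 = 43
43 = 3×12 + 7 → G in octave 3
Result = G3


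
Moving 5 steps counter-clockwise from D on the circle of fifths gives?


Each counter-clockwise step moves down a perfect 5th (= up a perfect 4th)
From D: D → G → C → F → Bb → Eb
= Eb


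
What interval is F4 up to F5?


Let's work it out.
Letter names: F → F spans 8 letter names → an octave
Semitones: F4 → F5 = 12 half-steps
An octave of 12 semitones is a perfect octave
= perfect octave


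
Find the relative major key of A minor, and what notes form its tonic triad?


Let's work it out.
The relative major shares the key signature and is a minor 3rd above the minor tonic
A minor 3rd above A is C
→ relative major of A minor is C major
Tonic triad of C major = root + major 3rd + perfect 5th = C E G
= C major; triad = C E G


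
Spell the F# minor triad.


Reasoning:
Minor triad = root + minor 3rd (3 semitones) + perfect 5th (7 semitones)
A triad on F# stacks thirds, so the chord tones use letter names F-A-C
Root: F#
Minor 3rd above F#: A
Perfect 5th above F#: C#
Chord = F# A C#


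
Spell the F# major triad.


Let's work it out.
Major triad = root + major 3rd (4 semitones) + perfect 5th (7 semitones)
A triad on F# stacks thirds, so the chord tones use letter names F-A-C
Root: F#
Major 3rd above F#: A#
Perfect 5th above F#: C#
Chord = F# A# C#


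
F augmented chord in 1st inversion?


Solution.
Root position: F A C#
1st inversion: move root up an octave
Bass note: A
Notes (bottom to top) = A C# F


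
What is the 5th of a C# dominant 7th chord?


Reasoning:
Dominant 7th chord = root + major 3rd + perfect 5th + minor 7th
Seventh chords stack in thirds, so the letter names are C-E-G-B
Root: C#
Major 3rd above C#: E#
Perfect 5th above C#: G#
Minor 7th above C#: B
The 5th = G#


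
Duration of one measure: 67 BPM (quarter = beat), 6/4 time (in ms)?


Solution.
Quarter-note beat duration = 60000 / 67 ms
Beats per measure (6/4) = 6
One measure = 6 × 60000 / 67 = 360000 / 67 ms
= 5373.1 ms


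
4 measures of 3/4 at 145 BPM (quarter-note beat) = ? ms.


Working:
Quarter-note beat duration = 60000 / 145 ms
Beats per measure (3/4) = 3
One measure = 3 × 60000 / 145 = 180000 / 145 ms
4 measures = 4 × 180000 / 145 = 720000 / 145
= 4965.5 ms


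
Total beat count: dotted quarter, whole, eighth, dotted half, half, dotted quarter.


Beat values:
  dotted quarter = 1.5 beats
  whole = 4 beats
  eighth = 0.5 beats
  dotted half = 3 beats
  half = 2 beats
  dotted quarter = 1.5 beats
Sum = 1.5 + 4 + 0.5 + 3 + 2 + 1.5
= 12.5 beats


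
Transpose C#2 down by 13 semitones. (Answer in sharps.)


Solution.
C#2: chromatic position 1 in octave 2 → absolute = 2×12 + 1 = 25
Transpose down 13: 25 - 13 = 12
12 = 1×12 + 0 → C in octave 1
Result = C1


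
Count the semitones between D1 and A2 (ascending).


Working:
Absolute semitone position = octave×12 + chromatic position
D1: 1×12 + 2 = 14
A2: 2×12 + 9 = 33
Difference = 33 - 14 = 19
= 19 semitones


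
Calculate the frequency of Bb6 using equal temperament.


Step by step:
f = 440 × 2^(n/12) where n = semitones from A4
Bb6: 25 semitones from A4
f = 440 × 2^(25/12)
f = 1864.66 Hz


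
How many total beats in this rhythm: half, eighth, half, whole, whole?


Reasoning:
Beat values:
  half = 2 beats
  eighth = 0.5 beats
  half = 2 beats
  whole = 4 beats
  whole = 4 beats
Sum = 2 + 0.5 + 2 + 4 + 4
= 12.5 beats


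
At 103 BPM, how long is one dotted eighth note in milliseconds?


Working:
One quarter-note beat = 60000 / BPM = 60000 / 103 ms
Dotted eighth note = 3/4 × quarter note
Duration = 3/4 × 60000 / 103 = 45000 / 103
= 436.9 ms


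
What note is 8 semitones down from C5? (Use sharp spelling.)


Working:
C5: chromatic position 0 in octave 5 → absolute = 5×12 + 0 = 60
Transpose down 8: 60 - 8 = 52
52 = 4×12 + 4 → E in octave 4
Result = E4


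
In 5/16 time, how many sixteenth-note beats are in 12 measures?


Let's work it out.
Time signature 5/16: the bottom number 16 means the sixteenth note gets one count
The top number 5 means 5 sixteenth-note beats per measure
Total = 5 × 12 measures
= 60 sixteenth-note beats


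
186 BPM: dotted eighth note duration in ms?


Reasoning:
One quarter-note beat = 60000 / BPM = 60000 / 186 ms
Dotted eighth note = 3/4 × quarter note
Duration = 3/4 × 60000 / 186 = 45000 / 186
= 241.9 ms


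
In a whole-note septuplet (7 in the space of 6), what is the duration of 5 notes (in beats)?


Septuplet: 7 notes occupy the space of 6 whole notes
Space = 6 × 4 = 24 beats
Each septuplet note = 24 / 7 = 24/7 beats
5 notes = 5 × 24/7 = 120/7
= 120/7 beats


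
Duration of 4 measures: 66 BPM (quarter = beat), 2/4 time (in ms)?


Working:
Quarter-note beat duration = 60000 / 66 ms
Beats per measure (2/4) = 2
One measure = 2 × 60000 / 66 = 120000 / 66 ms
4 measures = 4 × 120000 / 66 = 480000 / 66
= 7272.7 ms


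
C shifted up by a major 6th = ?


Working:
major 6th: 6 letter names, 9 semitones
Letter: C + 5 → A
Pitch: C + 9 semitones, spelled as an A → A
= A


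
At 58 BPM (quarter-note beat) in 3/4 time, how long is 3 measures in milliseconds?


Let's work it out.
Quarter-note beat duration = 60000 / 58 ms
Beats per measure (3/4) = 3
One measure = 3 × 60000 / 58 = 180000 / 58 ms
3 measures = 3 × 180000 / 58 = 540000 / 58
= 9310.3 ms


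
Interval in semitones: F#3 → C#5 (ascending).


Step by step:
Absolute semitone position = octave×12 + chromatic position
F#3: 3×12 + 6 = 42
C#5: 5×12 + 1 = 61
Difference = 61 - 42 = 19
= 19 semitones


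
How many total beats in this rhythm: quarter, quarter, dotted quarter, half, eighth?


Beat values:
  quarter = 1 beat
  quarter = 1 beat
  dotted quarter = 1.5 beats
  half = 2 beats
  eighth = 0.5 beats
Sum = 1 + 1 + 1.5 + 2 + 0.5
= 6 beats


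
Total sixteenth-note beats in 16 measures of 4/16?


Solution.
Time signature 4/16: the bottom number 16 means the sixteenth note gets one count
The top number 4 means 4 sixteenth-note beats per measure
Total = 4 × 16 measures
= 64 sixteenth-note beats


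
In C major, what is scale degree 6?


Step by step:
Major scale pattern: W-W-H-W-W-W-H (2-2-1-2-2-2-1 semitones)
Starting from C:
  C + 2 semitones → D
  D + 2 semitones → E
  E + 1 semitone → F
  F + 2 semitones → G
  G + 2 semitones → A
  A + 2 semitones → B
  B + 1 semitone → C
Scale: C D E F G A B
Degree 6 = A


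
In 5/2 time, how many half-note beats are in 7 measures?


Reasoning:
Time signature 5/2: the bottom number 2 means the half note gets one count
The top number 5 means 5 half-note beats per measure
Total = 5 × 7 measures
= 35 half-note beats


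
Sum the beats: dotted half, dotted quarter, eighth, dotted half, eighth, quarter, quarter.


Working:
Beat values:
  dotted half = 3 beats
  dotted quarter = 1.5 beats
  eighth = 0.5 beats
  dotted half = 3 beats
  eighth = 0.5 beats
  quarter = 1 beat
  quarter = 1 beat
Sum = 3 + 1.5 + 0.5 + 3 + 0.5 + 1 + 1
= 10.5 beats


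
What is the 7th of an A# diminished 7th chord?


Solution.
Diminished 7th chord = root + minor 3rd + diminished 5th + diminished 7th
Seventh chords stack in thirds, so the letter names are A-C-E-G
Root: A#
Minor 3rd above A#: C#
Diminished 5th above A#: E
Diminished 7th above A#: G
The 7th = G


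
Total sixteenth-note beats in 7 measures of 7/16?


Reasoning:
Time signature 7/16: the bottom number 16 means the sixteenth note gets one count
The top number 7 means 7 sixteenth-note beats per measure
Total = 7 × 7 measures
= 49 sixteenth-note beats


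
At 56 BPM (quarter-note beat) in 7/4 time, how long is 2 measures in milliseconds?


Reasoning:
Quarter-note beat duration = 60000 / 56 ms
Beats per measure (7/4) = 7
One measure = 7 × 60000 / 56 = 420000 / 56 ms
2 measures = 2 × 420000 / 56 = 840000 / 56
= 15000.0 ms


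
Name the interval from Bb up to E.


Letter names: B → E spans 4 letter names → a 4th
Semitones: Bb → E = 6 half-steps
A 4th of 6 semitones is an augmented 4th
= augmented 4th


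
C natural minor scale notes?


Natural minor scale pattern: W-H-W-W-H-W-W (2-1-2-2-1-2-2 semitones)
Starting from C:
  C + 2 semitones → D
  D + 1 semitone → Eb
  Eb + 2 semitones → F
  F + 2 semitones → G
  G + 1 semitone → Ab
  Ab + 2 semitones → Bb
  Bb + 2 semitones → C
Scale = C D Eb F G Ab Bb


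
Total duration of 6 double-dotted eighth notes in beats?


Step by step:
Base eighth note = 1/2 beats
Dot 1 adds half the previous value: +1/4
Dot 2 adds half the previous value: +1/8
One double-dotted eighth = 1/2 + 1/4 + 1/8 = 7/8
6 of them = 6 × 7/8 = 21/4
= 21/4 beats


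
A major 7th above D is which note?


A 7th spans 7 letter names, so from D we land on C
A major 7th = 11 semitones above D
Spell C at that pitch: C#
= C#


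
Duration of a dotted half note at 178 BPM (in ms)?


One quarter-note beat = 60000 / BPM = 60000 / 178 ms
Dotted half note = 3 × quarter note
Duration = 3 × 60000 / 178 = 180000 / 178
= 1011.2 ms


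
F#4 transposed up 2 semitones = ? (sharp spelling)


F#4: chromatic position 6 in octave 4 → absolute = 4×12 + 6 = 54
Transpose up 2: 54 + 2 = 56
56 = 4×12 + 8 → G# in octave 4
Result = G#4


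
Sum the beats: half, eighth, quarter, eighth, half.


Solution.
Beat values:
  half = 2 beats
  eighth = 0.5 beats
  quarter = 1 beat
  eighth = 0.5 beats
  half = 2 beats
Sum = 2 + 0.5 + 1 + 0.5 + 2
= 6 beats


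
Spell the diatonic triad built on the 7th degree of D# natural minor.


Step by step:
D# natural minor scale: D# E# F# G# A# B C#
Diatonic triad on degree 7 stacks scale notes 7, 2, 4: C# E# G#
C#→E# = 4 semitones; C#→G# = 7 semitones → major triad
= C# E# G# (major)


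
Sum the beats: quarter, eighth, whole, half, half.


Working:
Beat values:
  quarter = 1 beat
  eighth = 0.5 beats
  whole = 4 beats
  half = 2 beats
  half = 2 beats
Sum = 1 + 0.5 + 4 + 2 + 2
= 9.5 beats


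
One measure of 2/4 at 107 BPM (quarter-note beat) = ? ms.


Quarter-note beat duration = 60000 / 107 ms
Beats per measure (2/4) = 2
One measure = 2 × 60000 / 107 = 120000 / 107 ms
= 1121.5 ms


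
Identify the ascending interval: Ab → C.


Let's work it out.
Letter names: A → C spans 3 letter names → a 3rd
Semitones: Ab → C = 4 half-steps
A 3rd of 4 semitones is a major 3rd
= major 3rd


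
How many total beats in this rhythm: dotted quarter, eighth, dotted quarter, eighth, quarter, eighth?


Reasoning:
Beat values:
  dotted quarter = 1.5 beats
  eighth = 0.5 beats
  dotted quarter = 1.5 beats
  eighth = 0.5 beats
  quarter = 1 beat
  eighth = 0.5 beats
Sum = 1.5 + 0.5 + 1.5 + 0.5 + 1 + 0.5
= 5.5 beats


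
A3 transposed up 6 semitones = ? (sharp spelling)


A3: chromatic position 9 in octave 3 → absolute = 3×12 + 9 = 45
Transpose up 6: 45 + 6 = 51
51 = 4×12 + 3 → D# in octave 4
Result = D#4


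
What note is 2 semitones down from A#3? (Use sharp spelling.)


A#3: chromatic position 10 in octave 3 → absolute = 3×12 + 10 = 46
Transpose down 2: 46 - 2 = 44
44 = 3×12 + 8 → G# in octave 3
Result = G#3


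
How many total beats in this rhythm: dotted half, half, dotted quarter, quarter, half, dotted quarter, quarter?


Let's work it out.
Beat values:
  dotted half = 3 beats
  half = 2 beats
  dotted quarter = 1.5 beats
  quarter = 1 beat
  half = 2 beats
  dotted quarter = 1.5 beats
  quarter = 1 beat
Sum = 3 + 2 + 1.5 + 1 + 2 + 1.5 + 1
= 12 beats


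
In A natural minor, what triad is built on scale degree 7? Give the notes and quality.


A natural minor scale: A B C D E F G
Diatonic triad on degree 7 stacks scale notes 7, 2, 4: G B D
G→B = 4 semitones; G→D = 7 semitones → major triad
= G B D (major)


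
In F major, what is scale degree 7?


Working:
Major scale pattern: W-W-H-W-W-W-H (2-2-1-2-2-2-1 semitones)
Starting from F:
  F + 2 semitones → G
  G + 2 semitones → A
  A + 1 semitone → Bb
  Bb + 2 semitones → C
  C + 2 semitones → D
  D + 2 semitones → E
  E + 1 semitone → F
Scale: F G A Bb C D E
Degree 7 = E


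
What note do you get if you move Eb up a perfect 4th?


Solution.
perfect 4th: 4 letter names, 5 semitones
Letter: E + 3 → A
Pitch: Eb + 5 semitones, spelled as an A → Ab
= Ab


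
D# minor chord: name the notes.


Reasoning:
Minor triad = root + minor 3rd (3 semitones) + perfect 5th (7 semitones)
A triad on D# stacks thirds, so the chord tones use letter names D-F-A
Root: D#
Minor 3rd above D#: F#
Perfect 5th above D#: A#
Chord = D# F# A#


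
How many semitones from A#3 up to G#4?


Step by step:
Absolute semitone position = octave×12 + chromatic position
A#3: 3×12 + 10 = 46
G#4: 4×12 + 8 = 56
Difference = 56 - 46 = 10
= 10 semitones


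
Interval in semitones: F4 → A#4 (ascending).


Working:
Absolute semitone position = octave×12 + chromatic position
F4: 4×12 + 5 = 53
A#4: 4×12 + 10 = 58
Difference = 58 - 53 = 5
= 5 semitones


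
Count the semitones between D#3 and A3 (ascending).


Working:
Absolute semitone position = octave×12 + chromatic position
D#3: 3×12 + 3 = 39
A3: 3×12 + 9 = 45
Difference = 45 - 39 = 6
= 6 semitones


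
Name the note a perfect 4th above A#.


Solution.
A 4th spans 4 letter names, so from A we land on D
A perfect 4th = 5 semitones above A#
Spell D at that pitch: D#
= D#


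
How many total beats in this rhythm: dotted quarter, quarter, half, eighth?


Step by step:
Beat values:
  dotted quarter = 1.5 beats
  quarter = 1 beat
  half = 2 beats
  eighth = 0.5 beats
Sum = 1.5 + 1 + 2 + 0.5
= 5 beats


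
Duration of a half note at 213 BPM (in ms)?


Let's work it out.
One quarter-note beat = 60000 / BPM = 60000 / 213 ms
Half note = 2 × quarter note
Duration = 2 × 60000 / 213 = 120000 / 213
= 563.4 ms


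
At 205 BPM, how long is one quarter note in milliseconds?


One quarter-note beat = 60000 / BPM = 60000 / 205 ms
Duration = 60000 / 205
= 292.7 ms


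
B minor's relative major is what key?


The relative major shares the key signature and is a minor 3rd above the minor tonic
A minor 3rd above B is D
→ relative major of B minor is D major
= D major


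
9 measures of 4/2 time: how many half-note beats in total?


Time signature 4/2: the bottom number 2 means the half note gets one count
The top number 4 means 4 half-note beats per measure
Total = 4 × 9 measures
= 36 half-note beats


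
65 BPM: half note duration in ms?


Reasoning:
One quarter-note beat = 60000 / BPM = 60000 / 65 ms
Half note = 2 × quarter note
Duration = 2 × 60000 / 65 = 120000 / 65
= 1846.2 ms


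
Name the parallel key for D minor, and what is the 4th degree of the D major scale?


Let's work it out.
Parallel keys share the same tonic but differ in mode
D minor → parallel is D major
D major scale: D E F# G A B C#
= D major; 4th degree = G


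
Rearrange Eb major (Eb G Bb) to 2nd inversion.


Root position: Eb G Bb
2nd inversion: move root and 3rd up an octave
Bass note: Bb
Notes (bottom to top) = Bb Eb G


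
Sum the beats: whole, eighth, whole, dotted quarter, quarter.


Solution.
Beat values:
  whole = 4 beats
  eighth = 0.5 beats
  whole = 4 beats
  dotted quarter = 1.5 beats
  quarter = 1 beat
Sum = 4 + 0.5 + 4 + 1.5 + 1
= 11 beats


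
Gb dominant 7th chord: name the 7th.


Dominant 7th chord = root + major 3rd + perfect 5th + minor 7th
Seventh chords stack in thirds, so the letter names are G-B-D-F
Root: Gb
Major 3rd above Gb: Bb
Perfect 5th above Gb: Db
Minor 7th above Gb: Fb
The 7th = Fb


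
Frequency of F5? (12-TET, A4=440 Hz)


Solution.
f = 440 × 2^(n/12) where n = semitones from A4
F5: 8 semitones from A4
f = 440 × 2^(8/12)
f = 698.46 Hz


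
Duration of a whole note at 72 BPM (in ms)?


One quarter-note beat = 60000 / BPM = 60000 / 72 ms
Whole note = 4 × quarter note
Duration = 4 × 60000 / 72 = 240000 / 72
= 3333.3 ms


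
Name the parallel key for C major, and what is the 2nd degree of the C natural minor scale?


Let's work it out.
Parallel keys share the same tonic but differ in mode
C major → parallel is C minor
C natural minor scale: C D Eb F G Ab Bb
= C minor; 2nd degree = D


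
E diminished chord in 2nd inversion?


Let's work it out.
Root position: E G Bb
2nd inversion: move root and 3rd up an octave
Bass note: Bb
Notes (bottom to top) = Bb E G


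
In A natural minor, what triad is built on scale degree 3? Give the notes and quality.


Let's work it out.
A natural minor scale: A B C D E F G
Diatonic triad on degree 3 stacks scale notes 3, 5, 7: C E G
C→E = 4 semitones; C→G = 7 semitones → major triad
= C E G (major)


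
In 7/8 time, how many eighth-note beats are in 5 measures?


Solution.
Time signature 7/8: the bottom number 8 means the eighth note gets one count
The top number 7 means 7 eighth-note beats per measure
Total = 7 × 5 measures
= 35 eighth-note beats


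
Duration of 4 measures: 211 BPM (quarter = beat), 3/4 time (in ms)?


Reasoning:
Quarter-note beat duration = 60000 / 211 ms
Beats per measure (3/4) = 3
One measure = 3 × 60000 / 211 = 180000 / 211 ms
4 measures = 4 × 180000 / 211 = 720000 / 211
= 3412.3 ms


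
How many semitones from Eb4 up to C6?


Let's work it out.
Absolute semitone position = octave×12 + chromatic position
Eb4: 4×12 + 3 = 51
C6: 6×12 + 0 = 72
Difference = 72 - 51 = 21
= 21 semitones


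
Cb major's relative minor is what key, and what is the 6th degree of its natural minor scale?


Solution.
The relative minor shares the major's key signature and starts on its 6th degree
6th degree = a major 6th above the tonic; a major 6th above Cb is Ab
→ relative minor of Cb major is Ab minor
Ab natural minor scale: Ab Bb Cb Db Eb Fb Gb
= Ab minor; 6th degree = Fb


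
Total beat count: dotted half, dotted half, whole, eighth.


Beat values:
  dotted half = 3 beats
  dotted half = 3 beats
  whole = 4 beats
  eighth = 0.5 beats
Sum = 3 + 3 + 4 + 0.5
= 10.5 beats


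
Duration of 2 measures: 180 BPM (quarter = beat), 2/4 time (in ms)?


Quarter-note beat duration = 60000 / 180 ms
Beats per measure (2/4) = 2
One measure = 2 × 60000 / 180 = 120000 / 180 ms
2 measures = 2 × 120000 / 180 = 240000 / 180
= 1333.3 ms


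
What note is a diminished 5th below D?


A 5th spans 5 letter names, so from D we land on G
A diminished 5th = 6 semitones below D
Spell G at that pitch: G#
= G#


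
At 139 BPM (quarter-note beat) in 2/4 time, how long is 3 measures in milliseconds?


Let's work it out.
Quarter-note beat duration = 60000 / 139 ms
Beats per measure (2/4) = 2
One measure = 2 × 60000 / 139 = 120000 / 139 ms
3 measures = 3 × 120000 / 139 = 360000 / 139
= 2589.9 ms


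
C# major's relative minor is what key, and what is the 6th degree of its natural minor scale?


Step by step:
The relative minor shares the major's key signature and starts on its 6th degree
6th degree = a major 6th above the tonic; a major 6th above C# is A#
→ relative minor of C# major is A# minor
A# natural minor scale: A# B# C# D# E# F# G#
= A# minor; 6th degree = F#


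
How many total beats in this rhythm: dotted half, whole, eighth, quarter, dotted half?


Beat values:
  dotted half = 3 beats
  whole = 4 beats
  eighth = 0.5 beats
  quarter = 1 beat
  dotted half = 3 beats
Sum = 3 + 4 + 0.5 + 1 + 3
= 11.5 beats


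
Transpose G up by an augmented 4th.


augmented 4th: 4 letter names, 6 semitones
Letter: G + 3 → C
Pitch: G + 6 semitones, spelled as a C → C#
= C#


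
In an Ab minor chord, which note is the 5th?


Minor triad = root + minor 3rd (3 semitones) + perfect 5th (7 semitones)
A triad on Ab stacks thirds, so the chord tones use letter names A-C-E
Root: Ab
Minor 3rd above Ab: Cb
Perfect 5th above Ab: Eb
The 5th = Eb


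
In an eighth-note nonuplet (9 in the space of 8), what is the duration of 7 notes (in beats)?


Working:
Nonuplet: 9 notes occupy the space of 8 eighth notes
Space = 8 × 1/2 = 4 beats
Each nonuplet note = 4 / 9 = 4/9 beats
7 notes = 7 × 4/9 = 28/9
= 28/9 beats


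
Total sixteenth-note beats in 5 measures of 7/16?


Time signature 7/16: the bottom number 16 means the sixteenth note gets one count
The top number 7 means 7 sixteenth-note beats per measure
Total = 7 × 5 measures
= 35 sixteenth-note beats


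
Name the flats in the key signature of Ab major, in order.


Flat major keys: C(0), F(1), Bb(2), Eb(3), Ab(4), Db(5), Gb(6), Cb(7)
Ab major has 4 flats
Order of flats: Bb Eb Ab Db Gb Cb Fb → first 4: Bb, Eb, Ab, Db
= Bb, Eb, Ab, Db


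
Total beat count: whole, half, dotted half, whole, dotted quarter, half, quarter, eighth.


Working:
Beat values:
  whole = 4 beats
  half = 2 beats
  dotted half = 3 beats
  whole = 4 beats
  dotted quarter = 1.5 beats
  half = 2 beats
  quarter = 1 beat
  eighth = 0.5 beats
Sum = 4 + 2 + 3 + 4 + 1.5 + 2 + 1 + 0.5
= 18 beats


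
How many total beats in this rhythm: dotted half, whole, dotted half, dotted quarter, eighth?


Step by step:
Beat values:
  dotted half = 3 beats
  whole = 4 beats
  dotted half = 3 beats
  dotted quarter = 1.5 beats
  eighth = 0.5 beats
Sum = 3 + 4 + 3 + 1.5 + 0.5
= 12 beats


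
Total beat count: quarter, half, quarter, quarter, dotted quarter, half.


Reasoning:
Beat values:
  quarter = 1 beat
  half = 2 beats
  quarter = 1 beat
  quarter = 1 beat
  dotted quarter = 1.5 beats
  half = 2 beats
Sum = 1 + 2 + 1 + 1 + 1.5 + 2
= 8.5 beats


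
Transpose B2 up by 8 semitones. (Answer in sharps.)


Reasoning:
B2: chromatic position 11 in octave 2 → absolute = 2×12 + 11 = 35
Transpose up 8: 35 + 8 = 43
43 = 3×12 + 7 → G in octave 3
Result = G3


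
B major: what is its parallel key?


Parallel keys share the same tonic but differ in mode
B major → parallel is B minor
= B minor


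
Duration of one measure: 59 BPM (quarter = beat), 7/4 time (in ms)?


Let's work it out.
Quarter-note beat duration = 60000 / 59 ms
Beats per measure (7/4) = 7
One measure = 7 × 60000 / 59 = 420000 / 59 ms
= 7118.6 ms


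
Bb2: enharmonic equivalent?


Step by step:
Enharmonic notes sound the same pitch but are spelled with different letter names
Bb and A# name the same pitch class
= A#2


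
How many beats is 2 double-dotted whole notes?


Base whole note = 4 beats
Dot 1 adds half the previous value: +2
Dot 2 adds half the previous value: +1
One double-dotted whole = 4 + 2 + 1 = 7
2 of them = 2 × 7 = 14
= 14 beats


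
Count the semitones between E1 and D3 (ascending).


Step by step:
Absolute semitone position = octave×12 + chromatic position
E1: 1×12 + 4 = 16
D3: 3×12 + 2 = 38
Difference = 38 - 16 = 22
= 22 semitones


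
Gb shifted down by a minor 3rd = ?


minor 3rd: 3 letter names, 3 semitones
Letter: G - 2 → E
Pitch: Gb - 3 semitones, spelled as an E → Eb
= Eb


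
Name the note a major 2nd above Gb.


A 2nd spans 2 letter names, so from G we land on A
A major 2nd = 2 semitones above Gb
Spell A at that pitch: Ab
= Ab


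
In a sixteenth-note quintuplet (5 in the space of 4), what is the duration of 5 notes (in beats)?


Let's work it out.
Quintuplet: 5 notes occupy the space of 4 sixteenth notes
Space = 4 × 1/4 = 1 beat
Each quintuplet note = 1 / 5 = 1/5 beats
5 notes = 5 × 1/5 = 1
= 1 beat


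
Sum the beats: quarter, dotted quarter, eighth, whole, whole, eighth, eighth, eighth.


Working:
Beat values:
  quarter = 1 beat
  dotted quarter = 1.5 beats
  eighth = 0.5 beats
  whole = 4 beats
  whole = 4 beats
  eighth = 0.5 beats
  eighth = 0.5 beats
  eighth = 0.5 beats
Sum = 1 + 1.5 + 0.5 + 4 + 4 + 0.5 + 0.5 + 0.5
= 12.5 beats


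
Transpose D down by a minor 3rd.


minor 3rd: 3 letter names, 3 semitones
Letter: D - 2 → B
Pitch: D - 3 semitones, spelled as a B → B
= B


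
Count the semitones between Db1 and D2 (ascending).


Let's work it out.
Absolute semitone position = octave×12 + chromatic position
Db1: 1×12 + 1 = 13
D2: 2×12 + 2 = 26
Difference = 26 - 13 = 13
= 13 semitones


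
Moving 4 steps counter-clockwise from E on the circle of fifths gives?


Each counter-clockwise step moves down a perfect 5th (= up a perfect 4th)
From E: E → A → D → G → C
= C


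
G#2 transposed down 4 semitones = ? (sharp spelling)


Let's work it out.
G#2: chromatic position 8 in octave 2 → absolute = 2×12 + 8 = 32
Transpose down 4: 32 - 4 = 28
28 = 2×12 + 4 → E in octave 2
Result = E2


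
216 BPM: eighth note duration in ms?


Solution.
One quarter-note beat = 60000 / BPM = 60000 / 216 ms
Eighth note = 1/2 × quarter note
Duration = 1/2 × 60000 / 216 = 30000 / 216
= 138.9 ms


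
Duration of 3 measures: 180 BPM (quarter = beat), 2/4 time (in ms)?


Quarter-note beat duration = 60000 / 180 ms
Beats per measure (2/4) = 2
One measure = 2 × 60000 / 180 = 120000 / 180 ms
3 measures = 3 × 120000 / 180 = 360000 / 180
= 2000.0 ms


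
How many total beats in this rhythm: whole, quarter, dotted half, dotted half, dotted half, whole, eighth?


Working:
Beat values:
  whole = 4 beats
  quarter = 1 beat
  dotted half = 3 beats
  dotted half = 3 beats
  dotted half = 3 beats
  whole = 4 beats
  eighth = 0.5 beats
Sum = 4 + 1 + 3 + 3 + 3 + 4 + 0.5
= 18.5 beats


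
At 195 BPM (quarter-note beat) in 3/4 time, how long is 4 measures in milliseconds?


Reasoning:
Quarter-note beat duration = 60000 / 195 ms
Beats per measure (3/4) = 3
One measure = 3 × 60000 / 195 = 180000 / 195 ms
4 measures = 4 × 180000 / 195 = 720000 / 195
= 3692.3 ms


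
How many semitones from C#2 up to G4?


Reasoning:
Absolute semitone position = octave×12 + chromatic position
C#2: 2×12 + 1 = 25
G4: 4×12 + 7 = 55
Difference = 55 - 25 = 30
= 30 semitones


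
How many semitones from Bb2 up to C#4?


Step by step:
Absolute semitone position = octave×12 + chromatic position
Bb2: 2×12 + 10 = 34
C#4: 4×12 + 1 = 49
Difference = 49 - 34 = 15
= 15 semitones


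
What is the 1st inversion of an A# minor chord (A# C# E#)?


Let's work it out.
Root position: A# C# E#
1st inversion: move root up an octave
Bass note: C#
Notes (bottom to top) = C# E# A#


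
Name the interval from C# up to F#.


Working:
Letter names: C → F spans 4 letter names → a 4th
Semitones: C# → F# = 5 half-steps
A 4th of 5 semitones is a perfect 4th
= perfect 4th


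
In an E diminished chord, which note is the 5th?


Reasoning:
Diminished triad = root + minor 3rd (3 semitones) + diminished 5th (6 semitones)
A triad on E stacks thirds, so the chord tones use letter names E-G-B
Root: E
Minor 3rd above E: G
Diminished 5th above E: Bb
The 5th = Bb


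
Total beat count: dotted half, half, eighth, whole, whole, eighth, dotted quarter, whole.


Let's work it out.
Beat values:
  dotted half = 3 beats
  half = 2 beats
  eighth = 0.5 beats
  whole = 4 beats
  whole = 4 beats
  eighth = 0.5 beats
  dotted quarter = 1.5 beats
  whole = 4 beats
Sum = 3 + 2 + 0.5 + 4 + 4 + 0.5 + 1.5 + 4
= 19.5 beats


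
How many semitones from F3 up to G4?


Step by step:
Absolute semitone position = octave×12 + chromatic position
F3: 3×12 + 5 = 41
G4: 4×12 + 7 = 55
Difference = 55 - 41 = 14
= 14 semitones


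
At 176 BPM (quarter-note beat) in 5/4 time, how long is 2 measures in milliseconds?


Step by step:
Quarter-note beat duration = 60000 / 176 ms
Beats per measure (5/4) = 5
One measure = 5 × 60000 / 176 = 300000 / 176 ms
2 measures = 2 × 300000 / 176 = 600000 / 176
= 3409.1 ms


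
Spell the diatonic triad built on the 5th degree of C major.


Solution.
C major scale: C D E F G A B
Diatonic triad on degree 5 stacks scale notes 5, 7, 2: G B D
G→B = 4 semitones; G→D = 7 semitones → major triad
= G B D (major)


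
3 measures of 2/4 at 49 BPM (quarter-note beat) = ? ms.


Working:
Quarter-note beat duration = 60000 / 49 ms
Beats per measure (2/4) = 2
One measure = 2 × 60000 / 49 = 120000 / 49 ms
3 measures = 3 × 120000 / 49 = 360000 / 49
= 7346.9 ms


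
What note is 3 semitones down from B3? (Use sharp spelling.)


B3: chromatic position 11 in octave 3 → absolute = 3×12 + 11 = 47
Transpose down 3: 47 - 3 = 44
44 = 3×12 + 8 → G# in octave 3
Result = G#3


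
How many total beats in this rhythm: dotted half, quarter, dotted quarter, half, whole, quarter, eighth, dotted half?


Working:
Beat values:
  dotted half = 3 beats
  quarter = 1 beat
  dotted quarter = 1.5 beats
  half = 2 beats
  whole = 4 beats
  quarter = 1 beat
  eighth = 0.5 beats
  dotted half = 3 beats
Sum = 3 + 1 + 1.5 + 2 + 4 + 1 + 0.5 + 3
= 16 beats


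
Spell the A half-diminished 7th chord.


Half-diminished 7th chord = root + minor 3rd + diminished 5th + minor 7th
Seventh chords stack in thirds, so the letter names are A-C-E-G
Root: A
Minor 3rd above A: C
Diminished 5th above A: Eb
Minor 7th above A: G
Chord = A C Eb G


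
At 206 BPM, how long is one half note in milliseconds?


One quarter-note beat = 60000 / BPM = 60000 / 206 ms
Half note = 2 × quarter note
Duration = 2 × 60000 / 206 = 120000 / 206
= 582.5 ms


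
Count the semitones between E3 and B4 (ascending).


Working:
Absolute semitone position = octave×12 + chromatic position
E3: 3×12 + 4 = 40
B4: 4×12 + 11 = 59
Difference = 59 - 40 = 19
= 19 semitones


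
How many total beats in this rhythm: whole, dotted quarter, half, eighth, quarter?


Let's work it out.
Beat values:
  whole = 4 beats
  dotted quarter = 1.5 beats
  half = 2 beats
  eighth = 0.5 beats
  quarter = 1 beat
Sum = 4 + 1.5 + 2 + 0.5 + 1
= 9 beats


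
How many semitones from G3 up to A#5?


Reasoning:
Absolute semitone position = octave×12 + chromatic position
G3: 3×12 + 7 = 43
A#5: 5×12 + 10 = 70
Difference = 70 - 43 = 27
= 27 semitones


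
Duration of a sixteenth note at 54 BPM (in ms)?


Reasoning:
One quarter-note beat = 60000 / BPM = 60000 / 54 ms
Sixteenth note = 1/4 × quarter note
Duration = 1/4 × 60000 / 54 = 15000 / 54
= 277.8 ms


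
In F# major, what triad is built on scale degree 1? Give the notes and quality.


Working:
F# major scale: F# G# A# B C# D# E#
Diatonic triad on degree 1 stacks scale notes 1, 3, 5: F# A# C#
F#→A# = 4 semitones; F#→C# = 7 semitones → major triad
= F# A# C# (major)


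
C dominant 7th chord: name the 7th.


Solution.
Dominant 7th chord = root + major 3rd + perfect 5th + minor 7th
Seventh chords stack in thirds, so the letter names are C-E-G-B
Root: C
Major 3rd above C: E
Perfect 5th above C: G
Minor 7th above C: Bb
The 7th = Bb


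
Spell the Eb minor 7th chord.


Reasoning:
Minor 7th chord = root + minor 3rd + perfect 5th + minor 7th
Seventh chords stack in thirds, so the letter names are E-G-B-D
Root: Eb
Minor 3rd above Eb: Gb
Perfect 5th above Eb: Bb
Minor 7th above Eb: Db
Chord = Eb Gb Bb Db


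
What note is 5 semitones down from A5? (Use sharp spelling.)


A5: chromatic position 9 in octave 5 → absolute = 5×12 + 9 = 69
Transpose down 5: 69 - 5 = 64
64 = 5×12 + 4 → E in octave 5
Result = E5


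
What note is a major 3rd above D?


Step by step:
A 3rd spans 3 letter names, so from D we land on F
A major 3rd = 4 semitones above D
Spell F at that pitch: F#
= F#


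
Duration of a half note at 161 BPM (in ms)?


Solution.
One quarter-note beat = 60000 / BPM = 60000 / 161 ms
Half note = 2 × quarter note
Duration = 2 × 60000 / 161 = 120000 / 161
= 745.3 ms


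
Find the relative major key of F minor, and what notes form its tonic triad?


Working:
The relative major shares the key signature and is a minor 3rd above the minor tonic
A minor 3rd above F is Ab
→ relative major of F minor is Ab major
Tonic triad of Ab major = root + major 3rd + perfect 5th = Ab C Eb
= Ab major; triad = Ab C Eb


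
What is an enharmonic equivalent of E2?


Reasoning:
Enharmonic notes sound the same pitch but are spelled with different letter names
E and Fb name the same pitch class
= Fb2


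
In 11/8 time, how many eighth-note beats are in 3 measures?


Working:
Time signature 11/8: the bottom number 8 means the eighth note gets one count
The top number 11 means 11 eighth-note beats per measure
Total = 11 × 3 measures
= 33 eighth-note beats


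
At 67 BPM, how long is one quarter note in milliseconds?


One quarter-note beat = 60000 / BPM = 60000 / 67 ms
Duration = 60000 / 67
= 895.5 ms


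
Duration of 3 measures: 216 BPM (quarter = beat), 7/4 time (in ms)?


Solution.
Quarter-note beat duration = 60000 / 216 ms
Beats per measure (7/4) = 7
One measure = 7 × 60000 / 216 = 420000 / 216 ms
3 measures = 3 × 420000 / 216 = 1260000 / 216
= 5833.3 ms
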